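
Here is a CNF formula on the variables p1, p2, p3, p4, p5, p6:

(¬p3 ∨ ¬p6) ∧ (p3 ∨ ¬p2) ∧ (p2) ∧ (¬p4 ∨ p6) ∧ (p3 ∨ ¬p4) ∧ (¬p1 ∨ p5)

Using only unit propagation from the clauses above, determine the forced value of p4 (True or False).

False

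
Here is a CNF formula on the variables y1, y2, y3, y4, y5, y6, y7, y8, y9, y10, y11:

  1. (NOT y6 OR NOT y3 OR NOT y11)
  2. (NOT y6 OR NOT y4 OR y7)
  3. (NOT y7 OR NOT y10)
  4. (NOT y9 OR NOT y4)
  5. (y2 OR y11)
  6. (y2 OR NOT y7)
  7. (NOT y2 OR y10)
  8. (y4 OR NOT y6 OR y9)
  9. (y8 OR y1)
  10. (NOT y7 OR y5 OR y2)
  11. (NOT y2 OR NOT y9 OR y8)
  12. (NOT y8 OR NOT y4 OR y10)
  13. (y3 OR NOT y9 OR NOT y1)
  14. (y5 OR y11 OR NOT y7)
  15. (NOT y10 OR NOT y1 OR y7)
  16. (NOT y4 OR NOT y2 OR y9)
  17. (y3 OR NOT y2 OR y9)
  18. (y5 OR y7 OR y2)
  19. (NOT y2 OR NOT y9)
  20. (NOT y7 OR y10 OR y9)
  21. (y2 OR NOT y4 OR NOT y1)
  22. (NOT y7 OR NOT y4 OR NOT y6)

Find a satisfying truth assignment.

y5 occurs only positively in the remaining clauses — set y5 = True.
Pure literal: y6 appears only negated; assign y6 = False.
Set y1 = False and propagate.
  then y8 is forced to True.
Try y2 = False.
  then y11 is forced to True.
  then y7 is forced to False.
Try y4 = True.
  then y9 is forced to False.
  then y10 is forced to True.
y3 is now unconstrained; take y3 = True.
Every clause has at least one true literal under this assignment.

y1 = False, y2 = False, y3 = True, y4 = True, y5 = True, y6 = False, y7 = False, y8 = True, y9 = False, y10 = True, y11 = True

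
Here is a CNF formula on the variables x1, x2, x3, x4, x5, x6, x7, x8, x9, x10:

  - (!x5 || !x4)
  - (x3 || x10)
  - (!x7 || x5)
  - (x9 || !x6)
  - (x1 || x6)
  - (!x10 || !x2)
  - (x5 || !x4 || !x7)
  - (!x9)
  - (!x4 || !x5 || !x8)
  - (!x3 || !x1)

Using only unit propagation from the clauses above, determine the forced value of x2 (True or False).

False

Unit clause (!x9) sets x9 = False.
(x9 || !x6): since x9 = False, the clause reduces to (!x6). x6 = False.
In (x6 || x1), x6 is now false; x1 must hold, so x1 = True.
(!x1 || !x3): since x1 = True, the clause reduces to (!x3). x3 = False.
In (x3 || x10), x3 is now false; x10 must hold, so x10 = True.
From (!x10 || !x2) and x10 = True: x2 = False.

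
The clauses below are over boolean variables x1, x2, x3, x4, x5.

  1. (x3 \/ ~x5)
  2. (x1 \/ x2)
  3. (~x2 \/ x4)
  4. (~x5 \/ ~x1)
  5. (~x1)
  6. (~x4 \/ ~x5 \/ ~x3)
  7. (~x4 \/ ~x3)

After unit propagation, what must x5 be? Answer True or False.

(~x1) is a unit clause: x1 = False.
(x2 \/ x1) with x1 = False leaves only x2, so x2 = True.
(~x2 \/ x4) with x2 = True leaves only x4, so x4 = True.
In (~x4 \/ ~x3), ~x4 is now false; ~x3 must hold, so x3 = False.
(~x5 \/ x3) with x3 = False leaves only ~x5, so x5 = False.

False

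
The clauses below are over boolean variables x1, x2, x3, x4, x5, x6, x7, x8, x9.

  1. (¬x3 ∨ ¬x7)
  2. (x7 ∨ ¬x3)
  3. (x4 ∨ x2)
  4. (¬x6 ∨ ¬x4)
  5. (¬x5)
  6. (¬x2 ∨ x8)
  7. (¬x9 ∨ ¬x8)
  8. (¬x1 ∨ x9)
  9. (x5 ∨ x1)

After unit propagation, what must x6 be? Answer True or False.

False

Unit clause (¬x5) sets x5 = False.
From (x1 ∨ x5) and x5 = False: x1 = True.
(¬x1 ∨ x9) with x1 = True leaves only x9, so x9 = True.
(¬x9 ∨ ¬x8) with x9 = True leaves only ¬x8, so x8 = False.
In (x8 ∨ ¬x2), x8 is now false; ¬x2 must hold, so x2 = False.
(x2 ∨ x4) with x2 = False leaves only x4, so x4 = True.
(¬x4 ∨ ¬x6): since x4 = True, the clause reduces to (¬x6). x6 = False.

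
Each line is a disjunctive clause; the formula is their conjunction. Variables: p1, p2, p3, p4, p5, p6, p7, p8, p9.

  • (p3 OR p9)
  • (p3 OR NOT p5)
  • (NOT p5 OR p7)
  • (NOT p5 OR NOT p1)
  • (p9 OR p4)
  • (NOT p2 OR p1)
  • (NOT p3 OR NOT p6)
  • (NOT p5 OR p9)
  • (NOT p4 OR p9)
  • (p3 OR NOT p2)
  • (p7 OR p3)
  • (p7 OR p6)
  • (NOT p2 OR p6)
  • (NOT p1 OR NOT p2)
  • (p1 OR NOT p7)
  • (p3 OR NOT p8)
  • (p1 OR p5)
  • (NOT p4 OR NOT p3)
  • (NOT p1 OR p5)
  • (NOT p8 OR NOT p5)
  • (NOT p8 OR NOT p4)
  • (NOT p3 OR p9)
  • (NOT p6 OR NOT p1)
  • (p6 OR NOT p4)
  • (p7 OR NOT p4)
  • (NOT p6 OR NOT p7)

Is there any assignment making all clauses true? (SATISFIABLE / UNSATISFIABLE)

UNSATISFIABLE

p3 = True:
  propagation gives p6=False, p7=True, p2=False, p1=True; an empty clause results — contradiction.
p3 = False:
  propagation gives p9=True, p5=False, p2=False, p7=True; an empty clause results — contradiction.
Every branch closes, so no satisfying assignment exists.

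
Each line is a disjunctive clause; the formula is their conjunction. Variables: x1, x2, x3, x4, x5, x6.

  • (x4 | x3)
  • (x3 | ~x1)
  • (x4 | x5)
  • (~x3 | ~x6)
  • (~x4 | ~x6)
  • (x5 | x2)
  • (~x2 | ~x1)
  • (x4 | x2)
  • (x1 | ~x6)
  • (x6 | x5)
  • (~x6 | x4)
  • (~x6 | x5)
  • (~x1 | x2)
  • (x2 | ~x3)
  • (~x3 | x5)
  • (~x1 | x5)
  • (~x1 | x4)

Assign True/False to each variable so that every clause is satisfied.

x5 occurs only positively in the remaining clauses — set x5 = True.
Set x1 = False and propagate.
  then x6 is forced to False.
Set x2 = False and propagate.
  then x4 is forced to True.
  then x3 is forced to False.
Every clause has at least one true literal under this assignment.
Check each clause:
  1. (x3 | x4) — x4 is true.
  2. (x3 | ~x1) — ~x1 is true.
  3. (x5 | x4) — x4 is true.
  4. (~x6 | ~x3) — ~x6 is true.
  5. (~x6 | ~x4) — ~x6 is true.
  6. (x2 | x5) — x5 is true.
  7. (~x1 | ~x2) — ~x2 is true.
  8. (x4 | x2) — x4 is true.
  9. (x1 | ~x6) — ~x6 is true.
  10. (x6 | x5) — x5 is true.
  11. (x4 | ~x6) — ~x6 is true.
  12. (x5 | ~x6) — ~x6 is true.
  13. (x2 | ~x1) — ~x1 is true.
  14. (x2 | ~x3) — ~x3 is true.
  15. (~x3 | x5) — ~x3 is true.
  16. (x5 | ~x1) — x5 is true.
  17. (x4 | ~x1) — x4 is true.

x1=False, x2=False, x3=False, x4=True, x5=True, x6=False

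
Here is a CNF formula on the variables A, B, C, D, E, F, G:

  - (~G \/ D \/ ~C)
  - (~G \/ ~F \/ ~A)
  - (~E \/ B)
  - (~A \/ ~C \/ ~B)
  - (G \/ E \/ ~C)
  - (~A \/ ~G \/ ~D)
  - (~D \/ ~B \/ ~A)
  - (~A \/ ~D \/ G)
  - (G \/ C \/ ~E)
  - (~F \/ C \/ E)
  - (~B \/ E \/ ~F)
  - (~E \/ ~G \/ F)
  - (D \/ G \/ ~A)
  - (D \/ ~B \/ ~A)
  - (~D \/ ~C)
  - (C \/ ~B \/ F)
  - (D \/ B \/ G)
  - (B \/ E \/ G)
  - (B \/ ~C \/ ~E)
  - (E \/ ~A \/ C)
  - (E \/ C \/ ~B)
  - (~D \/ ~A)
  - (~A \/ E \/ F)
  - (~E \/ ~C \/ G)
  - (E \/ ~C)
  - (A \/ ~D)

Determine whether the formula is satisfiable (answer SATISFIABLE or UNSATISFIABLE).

SATISFIABLE

Branch on A: take A = False.
  then D is forced to False.
Set B = True and propagate.
Set C = False and propagate.
  then F is forced to True.
  then E is forced to True.
  then G is forced to True.
So A=0, B=1, C=0, D=0, E=1, F=1, G=1 is a satisfying assignment.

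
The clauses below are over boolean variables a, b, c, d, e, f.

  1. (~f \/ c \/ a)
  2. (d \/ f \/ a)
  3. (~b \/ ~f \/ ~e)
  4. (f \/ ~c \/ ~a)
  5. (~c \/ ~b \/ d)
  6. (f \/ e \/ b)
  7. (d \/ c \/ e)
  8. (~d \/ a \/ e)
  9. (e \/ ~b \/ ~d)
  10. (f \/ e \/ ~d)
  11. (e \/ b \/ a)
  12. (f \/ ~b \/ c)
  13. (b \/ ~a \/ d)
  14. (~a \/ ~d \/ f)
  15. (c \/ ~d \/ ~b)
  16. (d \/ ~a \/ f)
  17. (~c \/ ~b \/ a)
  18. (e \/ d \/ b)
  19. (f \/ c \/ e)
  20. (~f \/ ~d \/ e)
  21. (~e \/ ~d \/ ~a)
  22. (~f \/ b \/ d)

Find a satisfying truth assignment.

a=False  b=False  c=False  d=True  e=True  f=False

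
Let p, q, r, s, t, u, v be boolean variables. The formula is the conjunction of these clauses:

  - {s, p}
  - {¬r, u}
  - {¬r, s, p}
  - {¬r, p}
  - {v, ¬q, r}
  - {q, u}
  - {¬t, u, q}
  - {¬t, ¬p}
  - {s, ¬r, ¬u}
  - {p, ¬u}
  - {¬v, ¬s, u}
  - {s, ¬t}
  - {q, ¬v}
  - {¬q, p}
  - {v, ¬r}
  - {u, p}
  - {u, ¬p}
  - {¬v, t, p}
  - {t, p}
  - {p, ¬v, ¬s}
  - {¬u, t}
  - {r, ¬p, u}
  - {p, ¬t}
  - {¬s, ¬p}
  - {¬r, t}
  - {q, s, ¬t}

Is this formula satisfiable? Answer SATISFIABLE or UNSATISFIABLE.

UNSATISFIABLE

p = True:
  propagation gives t=False, u=True; an empty clause results — contradiction.
p = False:
  propagation gives s=True, r=False, u=False; an empty clause results — contradiction.
Every branch closes, so no satisfying assignment exists.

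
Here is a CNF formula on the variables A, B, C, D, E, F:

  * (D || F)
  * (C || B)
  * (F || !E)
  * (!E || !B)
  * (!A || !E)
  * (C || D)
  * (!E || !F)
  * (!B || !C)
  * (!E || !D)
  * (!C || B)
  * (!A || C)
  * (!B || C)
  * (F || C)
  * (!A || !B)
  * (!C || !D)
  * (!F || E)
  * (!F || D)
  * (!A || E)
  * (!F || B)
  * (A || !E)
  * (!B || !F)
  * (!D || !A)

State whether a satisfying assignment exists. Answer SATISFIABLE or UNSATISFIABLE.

B = True:
  propagation gives E=False, C=False; an empty clause results — contradiction.
B = False:
  propagation gives C=True; an empty clause results — contradiction.
Every branch closes, so no satisfying assignment exists.

UNSATISFIABLE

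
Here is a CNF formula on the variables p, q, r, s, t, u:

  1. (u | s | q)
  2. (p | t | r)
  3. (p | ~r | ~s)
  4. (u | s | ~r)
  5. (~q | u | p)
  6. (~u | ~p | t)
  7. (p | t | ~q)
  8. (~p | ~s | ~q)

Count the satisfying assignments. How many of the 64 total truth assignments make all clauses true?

20

Split on p, then q.
  p=1, q=1: remaining (r,s,t,u) ∈ {(0,0,0,0); (0,0,1,0); (0,0,1,1); (1,0,1,1)} — 4.
  p=1, q=0: r free; 4 ways for (s,t,u) × 2^1 = 8.
  p=0, q=1: remaining (r,s,t,u) ∈ {(0,0,1,1); (0,1,1,1); (1,0,1,1)} — 3.
  p=0, q=0: 5 of the 16 assignments to (r,s,t,u) work.
Total: 4 + 8 + 3 + 5 = 20.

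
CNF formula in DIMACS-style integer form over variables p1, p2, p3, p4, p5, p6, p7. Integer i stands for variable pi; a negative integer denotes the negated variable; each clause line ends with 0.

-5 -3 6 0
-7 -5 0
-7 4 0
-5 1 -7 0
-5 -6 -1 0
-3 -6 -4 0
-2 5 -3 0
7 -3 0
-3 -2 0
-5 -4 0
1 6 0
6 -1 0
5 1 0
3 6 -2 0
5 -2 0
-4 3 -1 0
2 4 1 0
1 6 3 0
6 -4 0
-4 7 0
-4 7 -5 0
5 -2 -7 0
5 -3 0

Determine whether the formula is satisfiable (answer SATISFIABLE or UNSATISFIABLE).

SATISFIABLE

Branch on p1: take p1 = False.
  then p6 is forced to True.
  then p5 is forced to True.
  then p7 is forced to False.
  then p3 is forced to False.
  then p4 is forced to False.
  then p2 is forced to True.
So p1 = F, p2 = T, p3 = F, p4 = F, p5 = T, p6 = T, p7 = F is a satisfying assignment.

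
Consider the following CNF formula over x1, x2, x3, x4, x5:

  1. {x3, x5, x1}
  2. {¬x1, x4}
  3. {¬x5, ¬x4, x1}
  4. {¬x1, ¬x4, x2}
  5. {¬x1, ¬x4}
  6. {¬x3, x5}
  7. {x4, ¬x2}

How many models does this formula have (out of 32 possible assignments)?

2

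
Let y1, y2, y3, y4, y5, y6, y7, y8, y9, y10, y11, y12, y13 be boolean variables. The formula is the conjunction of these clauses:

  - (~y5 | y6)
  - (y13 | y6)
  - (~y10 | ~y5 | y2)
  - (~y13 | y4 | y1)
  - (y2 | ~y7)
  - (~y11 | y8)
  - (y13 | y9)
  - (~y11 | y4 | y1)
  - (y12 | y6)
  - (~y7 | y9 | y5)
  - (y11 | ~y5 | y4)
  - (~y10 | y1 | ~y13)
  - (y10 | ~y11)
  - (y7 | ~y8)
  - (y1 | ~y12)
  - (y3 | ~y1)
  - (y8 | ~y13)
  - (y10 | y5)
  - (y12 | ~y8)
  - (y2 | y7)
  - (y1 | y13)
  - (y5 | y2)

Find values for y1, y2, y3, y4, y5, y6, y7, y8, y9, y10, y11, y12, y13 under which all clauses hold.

y1 = True, y2 = True, y3 = True, y4 = True, y5 = True, y6 = True, y7 = True, y8 = True, y9 = False, y10 = True, y11 = True, y12 = True, y13 = True

y2 occurs only positively in the remaining clauses — set y2 = True.
Pure literal: y3 appears only positively; assign y3 = True.
Try y1 = True.
For the remaining variables, y4 = True, y5 = True, y6 = True, y7 = True, y8 = True, y9 = False, y10 = True, y11 = True, y12 = True, y13 = True works.
Every clause has at least one true literal under this assignment.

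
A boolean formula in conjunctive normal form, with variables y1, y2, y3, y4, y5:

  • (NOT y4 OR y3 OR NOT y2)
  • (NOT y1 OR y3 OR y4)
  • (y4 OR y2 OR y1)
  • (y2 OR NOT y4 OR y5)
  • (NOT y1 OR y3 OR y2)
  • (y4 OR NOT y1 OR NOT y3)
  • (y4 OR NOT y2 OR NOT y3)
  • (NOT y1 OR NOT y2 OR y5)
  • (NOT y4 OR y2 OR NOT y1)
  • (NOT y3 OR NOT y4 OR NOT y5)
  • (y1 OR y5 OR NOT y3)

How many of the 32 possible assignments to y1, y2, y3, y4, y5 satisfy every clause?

Satisfying assignments:
  y1=F y2=F y3=F y4=T y5=T
  y1=F y2=T y3=F y4=F y5=F
  y1=F y2=T y3=F y4=F y5=T
Count: 3.

3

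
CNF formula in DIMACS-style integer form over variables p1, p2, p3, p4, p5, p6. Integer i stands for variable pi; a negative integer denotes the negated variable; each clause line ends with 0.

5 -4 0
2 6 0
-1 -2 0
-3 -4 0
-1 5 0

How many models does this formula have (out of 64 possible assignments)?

18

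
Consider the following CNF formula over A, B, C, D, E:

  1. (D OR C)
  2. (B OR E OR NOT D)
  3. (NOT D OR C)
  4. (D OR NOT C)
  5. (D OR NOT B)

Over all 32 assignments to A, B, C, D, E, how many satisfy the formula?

Satisfying assignments:
  A=F B=F C=T D=T E=T
  A=F B=T C=T D=T E=F
  A=F B=T C=T D=T E=T
  A=T B=F C=T D=T E=T
  A=T B=T C=T D=T E=F
  A=T B=T C=T D=T E=T
Count: 6.

6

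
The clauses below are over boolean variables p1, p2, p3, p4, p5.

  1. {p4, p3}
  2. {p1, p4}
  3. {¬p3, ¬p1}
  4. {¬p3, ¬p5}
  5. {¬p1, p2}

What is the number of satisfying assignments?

8

Split on p1, then p3.
  p1=1, p3=1: a clause becomes empty — 0.
  p1=1, p3=0: remaining (p2,p4,p5) ∈ {(1,1,0); (1,1,1)} — 2.
  p1=0, p3=1: remaining (p2,p4,p5) ∈ {(0,1,0); (1,1,0)} — 2.
  p1=0, p3=0: remaining (p2,p4,p5) ∈ {(0,1,0); (0,1,1); (1,1,0); (1,1,1)} — 4.
Total: 0 + 2 + 2 + 4 = 8.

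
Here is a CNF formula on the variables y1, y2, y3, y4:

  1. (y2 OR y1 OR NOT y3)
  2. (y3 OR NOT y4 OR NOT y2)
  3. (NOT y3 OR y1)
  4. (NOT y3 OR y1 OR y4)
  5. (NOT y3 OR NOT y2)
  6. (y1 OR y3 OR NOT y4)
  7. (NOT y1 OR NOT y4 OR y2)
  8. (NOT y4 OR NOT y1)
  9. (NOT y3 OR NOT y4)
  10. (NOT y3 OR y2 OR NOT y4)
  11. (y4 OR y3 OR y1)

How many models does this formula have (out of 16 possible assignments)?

Satisfying assignments:
  y1=1 y2=0 y3=0 y4=0
  y1=1 y2=0 y3=1 y4=0
  y1=1 y2=1 y3=0 y4=0
That's 3 in total.

3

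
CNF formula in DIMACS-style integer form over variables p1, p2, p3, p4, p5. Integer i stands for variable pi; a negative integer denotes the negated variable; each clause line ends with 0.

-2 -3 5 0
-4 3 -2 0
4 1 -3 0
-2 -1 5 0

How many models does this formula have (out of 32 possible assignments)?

Split on p2, then p3.
  p2=T, p3=T: remaining (p1,p4,p5) ∈ {(F,T,T); (T,F,T); (T,T,T)} — 3.
  p2=T, p3=F: remaining (p1,p4,p5) ∈ {(F,F,F); (F,F,T); (T,F,T)} — 3.
  p2=F, p3=T: p5 free; 3 ways for (p1,p4) × 2^1 = 6.
  p2=F, p3=F: p1, p4, p5 free → 2^3 = 8.
Total: 3 + 3 + 6 + 8 = 20.

20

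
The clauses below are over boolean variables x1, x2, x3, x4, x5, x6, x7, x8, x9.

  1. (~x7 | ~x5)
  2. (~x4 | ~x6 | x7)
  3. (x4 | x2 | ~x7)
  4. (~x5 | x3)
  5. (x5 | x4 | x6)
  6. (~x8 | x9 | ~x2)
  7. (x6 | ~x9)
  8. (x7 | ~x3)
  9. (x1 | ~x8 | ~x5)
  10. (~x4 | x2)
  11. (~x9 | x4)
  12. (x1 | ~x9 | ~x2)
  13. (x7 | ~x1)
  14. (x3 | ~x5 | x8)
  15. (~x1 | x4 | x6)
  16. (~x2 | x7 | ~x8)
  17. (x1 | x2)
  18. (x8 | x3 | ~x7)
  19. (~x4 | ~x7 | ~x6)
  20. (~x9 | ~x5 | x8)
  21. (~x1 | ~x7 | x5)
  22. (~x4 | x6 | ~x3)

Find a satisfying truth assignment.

Set x1 = False and propagate.
  then x2 is forced to True.
  then x9 is forced to False.
  then x8 is forced to False.
The remaining clauses are satisfied by x3 = True, x4 = False, x5 = False, x6 = True, x7 = True.

x1=F, x2=T, x3=T, x4=F, x5=F, x6=T, x7=T, x8=F, x9=F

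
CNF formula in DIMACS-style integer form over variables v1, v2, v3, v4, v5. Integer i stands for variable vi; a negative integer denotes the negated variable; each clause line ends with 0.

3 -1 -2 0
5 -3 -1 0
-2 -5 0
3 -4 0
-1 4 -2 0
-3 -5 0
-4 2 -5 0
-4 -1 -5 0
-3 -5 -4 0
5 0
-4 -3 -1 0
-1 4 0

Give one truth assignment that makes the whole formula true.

v1=0, v2=0, v3=0, v4=0, v5=1

(v5) is a unit clause, so v5 = True.
Unit propagation: (!v2) forces v2 = False.
Unit propagation: (!v3) forces v3 = False.
The clause (!v4) is unit: v4 must be False.
The clause (!v1) is unit: v1 must be False.
Check each clause:
  1. (!v2 || !v1 || v3) — !v2 is true.
  2. (v5 || !v3 || !v1) — !v3 is true.
  3. (!v2 || !v5) — !v2 is true.
  4. (!v4 || v3) — !v4 is true.
  5. (!v1 || !v2 || v4) — !v2 is true.
  6. (!v3 || !v5) — !v3 is true.
  7. (v2 || !v5 || !v4) — !v4 is true.
  8. (!v1 || !v4 || !v5) — !v4 is true.
  9. (!v3 || !v5 || !v4) — !v4 is true.
  10. (v5) — v5 is true.
  11. (!v1 || !v3 || !v4) — !v4 is true.
  12. (v4 || !v1) — !v1 is true.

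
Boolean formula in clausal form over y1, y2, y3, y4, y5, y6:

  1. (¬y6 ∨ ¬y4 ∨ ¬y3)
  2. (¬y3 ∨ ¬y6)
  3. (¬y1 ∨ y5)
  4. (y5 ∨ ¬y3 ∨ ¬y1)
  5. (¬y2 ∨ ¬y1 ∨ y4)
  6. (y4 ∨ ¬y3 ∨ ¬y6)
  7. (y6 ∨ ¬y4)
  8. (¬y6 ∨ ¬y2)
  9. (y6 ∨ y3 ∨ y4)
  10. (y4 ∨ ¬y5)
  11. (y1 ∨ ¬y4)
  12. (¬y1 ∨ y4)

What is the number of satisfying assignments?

Satisfying assignments:
  y1=F y2=F y3=F y4=F y5=F y6=T
  y1=F y2=F y3=T y4=F y5=F y6=F
  y1=F y2=T y3=T y4=F y5=F y6=F
  y1=T y2=F y3=F y4=T y5=T y6=T
Count: 4.

4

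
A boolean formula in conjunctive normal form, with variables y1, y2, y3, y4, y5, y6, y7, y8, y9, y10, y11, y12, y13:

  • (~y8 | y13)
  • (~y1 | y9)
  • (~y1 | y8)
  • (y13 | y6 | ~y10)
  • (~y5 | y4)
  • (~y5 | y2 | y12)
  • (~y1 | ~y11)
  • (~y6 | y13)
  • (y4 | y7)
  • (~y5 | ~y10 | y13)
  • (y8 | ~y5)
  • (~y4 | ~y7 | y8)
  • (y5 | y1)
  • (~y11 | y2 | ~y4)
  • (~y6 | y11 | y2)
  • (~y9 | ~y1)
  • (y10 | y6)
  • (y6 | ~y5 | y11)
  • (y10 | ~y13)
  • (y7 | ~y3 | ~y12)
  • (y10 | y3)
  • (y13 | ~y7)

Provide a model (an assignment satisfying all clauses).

y1=False, y2=True, y3=False, y4=True, y5=True, y6=True, y7=True, y8=True, y9=False, y10=True, y11=True, y12=True, y13=True

Check each clause:
  1. (~y8 | y13) — y13 is true.
  2. (y9 | ~y1) — ~y1 is true.
  3. (~y1 | y8) — y8 is true.
  4. (y6 | y13 | ~y10) — y13 is true.
  5. (y4 | ~y5) — y4 is true.
  6. (y2 | y12 | ~y5) — y2 is true.
  7. (~y1 | ~y11) — ~y1 is true.
  8. (~y6 | y13) — y13 is true.
  9. (y7 | y4) — y4 is true.
  10. (~y5 | y13 | ~y10) — y13 is true.
  11. (y8 | ~y5) — y8 is true.
  12. (~y4 | y8 | ~y7) — y8 is true.
  13. (y1 | y5) — y5 is true.
  14. (y2 | ~y11 | ~y4) — y2 is true.
  15. (y11 | ~y6 | y2) — y11 is true.
  16. (~y9 | ~y1) — ~y1 is true.
  17. (y6 | y10) — y10 is true.
  18. (~y5 | y11 | y6) — y11 is true.
  19. (~y13 | y10) — y10 is true.
  20. (y7 | ~y12 | ~y3) — ~y3 is true.
  21. (y10 | y3) — y10 is true.
  22. (~y7 | y13) — y13 is true.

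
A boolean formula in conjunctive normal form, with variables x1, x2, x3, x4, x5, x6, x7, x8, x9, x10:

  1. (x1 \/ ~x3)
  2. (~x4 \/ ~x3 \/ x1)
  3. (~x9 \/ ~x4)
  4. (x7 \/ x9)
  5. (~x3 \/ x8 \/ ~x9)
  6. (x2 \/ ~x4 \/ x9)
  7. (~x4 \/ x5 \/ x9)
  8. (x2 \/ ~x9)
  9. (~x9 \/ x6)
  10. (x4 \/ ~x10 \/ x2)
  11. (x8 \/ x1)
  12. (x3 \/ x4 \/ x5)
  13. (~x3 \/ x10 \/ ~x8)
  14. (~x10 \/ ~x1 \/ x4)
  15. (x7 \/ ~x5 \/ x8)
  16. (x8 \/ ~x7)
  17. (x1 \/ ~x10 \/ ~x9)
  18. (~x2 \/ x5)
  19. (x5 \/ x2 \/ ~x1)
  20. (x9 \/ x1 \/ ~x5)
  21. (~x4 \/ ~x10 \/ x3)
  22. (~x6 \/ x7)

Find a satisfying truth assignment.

x1=T, x2=T, x3=T, x4=T, x5=T, x6=F, x7=T, x8=T, x9=F, x10=T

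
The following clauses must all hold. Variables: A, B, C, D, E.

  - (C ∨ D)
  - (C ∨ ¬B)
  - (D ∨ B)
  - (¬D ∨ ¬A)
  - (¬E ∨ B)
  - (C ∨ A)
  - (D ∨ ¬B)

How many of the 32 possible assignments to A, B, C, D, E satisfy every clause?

3

Satisfying assignments:
  A=0 B=0 C=1 D=1 E=0
  A=0 B=1 C=1 D=1 E=0
  A=0 B=1 C=1 D=1 E=1
That's 3 in total.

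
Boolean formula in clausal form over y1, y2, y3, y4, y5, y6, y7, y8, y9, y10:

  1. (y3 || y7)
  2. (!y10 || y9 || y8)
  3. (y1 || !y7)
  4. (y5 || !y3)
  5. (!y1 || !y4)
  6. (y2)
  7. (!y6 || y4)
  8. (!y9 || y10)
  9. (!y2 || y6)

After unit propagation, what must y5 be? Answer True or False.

(y2) is a unit clause: y2 = True.
(!y2 || y6): since y2 = True, the clause reduces to (y6). y6 = True.
In (y4 || !y6), !y6 is now false; y4 must hold, so y4 = True.
(!y4 || !y1) with y4 = True leaves only !y1, so y1 = False.
In (y1 || !y7), y1 is now false; !y7 must hold, so y7 = False.
From (y7 || y3) and y7 = False: y3 = True.
(y5 || !y3): since y3 = True, the clause reduces to (y5). y5 = True.

True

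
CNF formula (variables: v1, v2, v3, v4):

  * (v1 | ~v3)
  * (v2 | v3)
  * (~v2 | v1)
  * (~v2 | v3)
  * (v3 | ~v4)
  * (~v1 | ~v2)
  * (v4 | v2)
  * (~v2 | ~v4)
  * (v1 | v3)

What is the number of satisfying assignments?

1

Satisfying assignments:
  v1=1 v2=0 v3=1 v4=1
Count: 1.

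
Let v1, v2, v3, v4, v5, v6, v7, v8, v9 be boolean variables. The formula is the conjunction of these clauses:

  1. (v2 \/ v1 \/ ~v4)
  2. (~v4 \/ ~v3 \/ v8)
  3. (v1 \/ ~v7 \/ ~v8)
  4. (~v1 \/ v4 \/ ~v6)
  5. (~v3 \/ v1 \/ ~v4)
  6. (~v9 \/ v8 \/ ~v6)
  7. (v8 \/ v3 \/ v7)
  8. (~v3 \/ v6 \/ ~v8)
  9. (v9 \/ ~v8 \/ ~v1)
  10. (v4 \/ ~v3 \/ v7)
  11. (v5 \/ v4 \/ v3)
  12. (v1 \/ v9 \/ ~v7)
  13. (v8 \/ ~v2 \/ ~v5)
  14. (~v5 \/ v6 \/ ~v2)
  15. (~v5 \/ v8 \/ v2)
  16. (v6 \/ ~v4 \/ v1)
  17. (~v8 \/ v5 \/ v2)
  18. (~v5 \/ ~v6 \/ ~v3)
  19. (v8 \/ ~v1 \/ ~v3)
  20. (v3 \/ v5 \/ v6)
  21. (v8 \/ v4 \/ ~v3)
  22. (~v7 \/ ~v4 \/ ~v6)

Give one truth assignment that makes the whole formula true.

v1=F  v2=T  v3=F  v4=T  v5=F  v6=T  v7=F  v8=T  v9=F

Try v1 = False.
Branch on v2: take v2 = True.
Branch on v3: take v3 = False.
For the remaining variables, v4 = True, v5 = False, v6 = True, v7 = False, v8 = True, v9 = False works.
Every clause has at least one true literal under this assignment.
Check each clause:
  1. (v1 \/ ~v4 \/ v2) — v2 is true.
  2. (~v3 \/ v8 \/ ~v4) — v8 is true.
  3. (v1 \/ ~v7 \/ ~v8) — ~v7 is true.
  4. (~v1 \/ ~v6 \/ v4) — v4 is true.
  5. (~v3 \/ ~v4 \/ v1) — ~v3 is true.
  6. (~v9 \/ v8 \/ ~v6) — v8 is true.
  7. (v8 \/ v7 \/ v3) — v8 is true.
  8. (~v3 \/ v6 \/ ~v8) — ~v3 is true.
  9. (v9 \/ ~v8 \/ ~v1) — ~v1 is true.
  10. (v4 \/ v7 \/ ~v3) — v4 is true.
  11. (v4 \/ v3 \/ v5) — v4 is true.
  12. (v1 \/ ~v7 \/ v9) — ~v7 is true.
  13. (~v2 \/ v8 \/ ~v5) — v8 is true.
  14. (v6 \/ ~v2 \/ ~v5) — ~v5 is true.
  15. (v2 \/ ~v5 \/ v8) — v8 is true.
  16. (v6 \/ ~v4 \/ v1) — v6 is true.
  17. (~v8 \/ v5 \/ v2) — v2 is true.
  18. (~v5 \/ ~v3 \/ ~v6) — ~v5 is true.
  19. (~v3 \/ v8 \/ ~v1) — v8 is true.
  20. (v3 \/ v5 \/ v6) — v6 is true.
  21. (v8 \/ ~v3 \/ v4) — v8 is true.
  22. (~v6 \/ ~v7 \/ ~v4) — ~v7 is true.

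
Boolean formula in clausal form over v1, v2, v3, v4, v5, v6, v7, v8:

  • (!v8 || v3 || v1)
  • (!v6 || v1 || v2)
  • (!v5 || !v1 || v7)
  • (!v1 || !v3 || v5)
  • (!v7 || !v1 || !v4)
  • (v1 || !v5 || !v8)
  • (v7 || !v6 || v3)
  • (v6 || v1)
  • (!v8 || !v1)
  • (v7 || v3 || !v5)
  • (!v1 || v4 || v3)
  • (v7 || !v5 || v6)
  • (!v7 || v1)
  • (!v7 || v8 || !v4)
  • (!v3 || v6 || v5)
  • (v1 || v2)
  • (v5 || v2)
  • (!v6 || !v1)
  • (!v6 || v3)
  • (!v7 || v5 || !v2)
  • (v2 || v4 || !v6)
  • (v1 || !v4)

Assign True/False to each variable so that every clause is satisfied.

Branch on v1: take v1 = False.
  then v6 is forced to True.
  then v2 is forced to True.
  then v7 is forced to False.
  then v3 is forced to True.
  then v4 is forced to False.
For the remaining variables, v5 = False, v8 = False works.
Every clause has at least one true literal under this assignment.
Check each clause:
  1. (v3 || !v8 || v1) — !v8 is true.
  2. (v2 || v1 || !v6) — v2 is true.
  3. (v7 || !v1 || !v5) — !v5 is true.
  4. (!v3 || !v1 || v5) — !v1 is true.
  5. (!v1 || !v7 || !v4) — !v7 is true.
  6. (!v8 || v1 || !v5) — !v8 is true.
  7. (v7 || v3 || !v6) — v3 is true.
  8. (v6 || v1) — v6 is true.
  9. (!v8 || !v1) — !v8 is true.
  10. (v3 || !v5 || v7) — v3 is true.
  11. (!v1 || v4 || v3) — v3 is true.
  12. (v7 || !v5 || v6) — !v5 is true.
  13. (v1 || !v7) — !v7 is true.
  14. (!v7 || v8 || !v4) — !v7 is true.
  15. (v5 || v6 || !v3) — v6 is true.
  16. (v1 || v2) — v2 is true.
  17. (v2 || v5) — v2 is true.
  18. (!v6 || !v1) — !v1 is true.
  19. (v3 || !v6) — v3 is true.
  20. (!v2 || !v7 || v5) — !v7 is true.
  21. (!v6 || v2 || v4) — v2 is true.
  22. (v1 || !v4) — !v4 is true.

v1=0, v2=1, v3=1, v4=0, v5=0, v6=1, v7=0, v8=0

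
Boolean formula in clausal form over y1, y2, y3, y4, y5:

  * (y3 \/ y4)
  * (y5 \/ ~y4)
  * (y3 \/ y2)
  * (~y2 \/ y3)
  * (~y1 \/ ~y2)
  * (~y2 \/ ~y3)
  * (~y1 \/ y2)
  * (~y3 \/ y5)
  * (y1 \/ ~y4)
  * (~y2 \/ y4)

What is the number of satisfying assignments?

Satisfying assignments:
  y1=F y2=F y3=T y4=F y5=T
That's 1 in total.

1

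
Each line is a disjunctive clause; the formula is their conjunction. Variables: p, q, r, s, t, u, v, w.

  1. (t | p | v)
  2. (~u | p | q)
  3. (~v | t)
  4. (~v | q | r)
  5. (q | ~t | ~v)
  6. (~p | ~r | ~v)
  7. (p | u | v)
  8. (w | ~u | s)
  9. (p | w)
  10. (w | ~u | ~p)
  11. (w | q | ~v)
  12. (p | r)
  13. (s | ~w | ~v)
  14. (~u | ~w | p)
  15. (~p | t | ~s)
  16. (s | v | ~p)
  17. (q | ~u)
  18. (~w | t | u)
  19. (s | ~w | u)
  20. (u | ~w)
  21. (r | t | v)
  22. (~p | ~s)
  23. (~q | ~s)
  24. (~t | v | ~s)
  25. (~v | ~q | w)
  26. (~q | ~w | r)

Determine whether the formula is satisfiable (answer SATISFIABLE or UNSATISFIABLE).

v = True:
  propagation gives t=True, q=True, s=False, w=False; an empty clause results — contradiction.
v = False:
  p = True:
    propagation gives s=True; an empty clause results — contradiction.
  p = False:
    propagation gives t=True, u=True, q=True, w=True; an empty clause results — contradiction.
Every branch closes, so no satisfying assignment exists.

UNSATISFIABLE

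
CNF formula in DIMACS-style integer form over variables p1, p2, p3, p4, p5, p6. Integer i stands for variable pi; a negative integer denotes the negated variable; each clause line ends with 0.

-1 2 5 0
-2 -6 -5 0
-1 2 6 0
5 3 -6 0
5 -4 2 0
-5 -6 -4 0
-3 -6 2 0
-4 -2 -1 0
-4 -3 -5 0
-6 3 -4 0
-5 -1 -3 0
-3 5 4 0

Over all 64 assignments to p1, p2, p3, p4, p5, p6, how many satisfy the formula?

15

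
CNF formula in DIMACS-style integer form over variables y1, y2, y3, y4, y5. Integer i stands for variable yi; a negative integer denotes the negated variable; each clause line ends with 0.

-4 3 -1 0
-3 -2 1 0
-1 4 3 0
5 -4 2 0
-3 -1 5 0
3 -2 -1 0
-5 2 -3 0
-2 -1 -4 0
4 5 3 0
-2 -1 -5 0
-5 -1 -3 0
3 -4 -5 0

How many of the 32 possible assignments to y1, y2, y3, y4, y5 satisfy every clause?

Satisfying assignments:
  y1=0 y2=0 y3=0 y4=0 y5=1
  y1=0 y2=0 y3=1 y4=0 y5=0
  y1=0 y2=1 y3=0 y4=0 y5=1
  y1=0 y2=1 y3=0 y4=1 y5=0
That's 4 in total.

4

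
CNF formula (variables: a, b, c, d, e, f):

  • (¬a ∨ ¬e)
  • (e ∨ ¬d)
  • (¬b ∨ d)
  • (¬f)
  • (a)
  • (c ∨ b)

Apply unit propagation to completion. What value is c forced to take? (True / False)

True

Unit clause (¬f) sets f = False.
(a) stands alone — a = True.
From (¬a ∨ ¬e) and a = True: e = False.
In (¬d ∨ e), e is now false; ¬d must hold, so d = False.
From (¬b ∨ d) and d = False: b = False.
(c ∨ b): since b = False, the clause reduces to (c). c = True.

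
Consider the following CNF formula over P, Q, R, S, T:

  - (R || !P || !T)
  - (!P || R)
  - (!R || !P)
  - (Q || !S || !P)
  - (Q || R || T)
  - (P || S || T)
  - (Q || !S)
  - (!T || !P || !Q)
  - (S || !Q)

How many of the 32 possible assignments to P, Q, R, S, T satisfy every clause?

6

The models are:
  P=F Q=F R=F S=F T=T
  P=F Q=F R=T S=F T=T
  P=F Q=T R=F S=T T=F
  P=F Q=T R=F S=T T=T
  P=F Q=T R=T S=T T=F
  P=F Q=T R=T S=T T=T
Count: 6.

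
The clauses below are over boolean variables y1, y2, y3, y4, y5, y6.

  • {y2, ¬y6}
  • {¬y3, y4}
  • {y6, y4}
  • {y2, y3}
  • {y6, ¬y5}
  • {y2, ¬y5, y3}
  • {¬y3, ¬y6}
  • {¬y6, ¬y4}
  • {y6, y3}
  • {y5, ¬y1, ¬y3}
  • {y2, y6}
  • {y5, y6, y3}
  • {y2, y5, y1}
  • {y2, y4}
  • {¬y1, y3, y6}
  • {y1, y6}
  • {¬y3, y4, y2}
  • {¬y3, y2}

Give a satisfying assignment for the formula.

y1 = False, y2 = True, y3 = False, y4 = False, y5 = False, y6 = True

Check each clause:
  1. {¬y6, y2} — y2 is true.
  2. {¬y3, y4} — ¬y3 is true.
  3. {y4, y6} — y6 is true.
  4. {y2, y3} — y2 is true.
  5. {y6, ¬y5} — ¬y5 is true.
  6. {¬y5, y2, y3} — y2 is true.
  7. {¬y3, ¬y6} — ¬y3 is true.
  8. {¬y4, ¬y6} — ¬y4 is true.
  9. {y3, y6} — y6 is true.
  10. {¬y3, ¬y1, y5} — ¬y3 is true.
  11. {y6, y2} — y2 is true.
  12. {y6, y5, y3} — y6 is true.
  13. {y5, y2, y1} — y2 is true.
  14. {y2, y4} — y2 is true.
  15. {¬y1, y3, y6} — ¬y1 is true.
  16. {y6, y1} — y6 is true.
  17. {y4, ¬y3, y2} — y2 is true.
  18. {¬y3, y2} — y2 is true.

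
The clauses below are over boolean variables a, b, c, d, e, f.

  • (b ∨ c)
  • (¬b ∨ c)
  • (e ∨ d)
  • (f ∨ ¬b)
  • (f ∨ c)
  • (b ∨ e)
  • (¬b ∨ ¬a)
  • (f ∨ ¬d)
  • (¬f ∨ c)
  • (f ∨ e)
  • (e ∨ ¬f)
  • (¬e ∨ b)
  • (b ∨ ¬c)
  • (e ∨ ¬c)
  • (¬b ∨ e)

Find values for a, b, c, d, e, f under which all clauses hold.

a = F, b = T, c = T, d = F, e = T, f = T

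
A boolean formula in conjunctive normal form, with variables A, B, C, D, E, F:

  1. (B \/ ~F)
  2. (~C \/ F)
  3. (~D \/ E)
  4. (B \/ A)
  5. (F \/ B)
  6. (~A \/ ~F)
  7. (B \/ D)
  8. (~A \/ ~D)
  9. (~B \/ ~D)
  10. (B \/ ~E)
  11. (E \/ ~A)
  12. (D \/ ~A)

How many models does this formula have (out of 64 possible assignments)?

Satisfying assignments:
  A=F B=T C=F D=F E=F F=F
  A=F B=T C=F D=F E=F F=T
  A=F B=T C=F D=F E=T F=F
  A=F B=T C=F D=F E=T F=T
  A=F B=T C=T D=F E=F F=T
  A=F B=T C=T D=F E=T F=T
Count: 6.

6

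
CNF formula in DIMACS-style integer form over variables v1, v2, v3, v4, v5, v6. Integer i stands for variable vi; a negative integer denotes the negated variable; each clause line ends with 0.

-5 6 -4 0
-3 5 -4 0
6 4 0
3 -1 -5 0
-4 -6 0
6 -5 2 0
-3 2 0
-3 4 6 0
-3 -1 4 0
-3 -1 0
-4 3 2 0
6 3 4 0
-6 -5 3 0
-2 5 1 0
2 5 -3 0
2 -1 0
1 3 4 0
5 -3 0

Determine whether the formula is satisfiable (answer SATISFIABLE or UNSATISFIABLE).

SATISFIABLE

Branch on v1: take v1 = False.
Set v2 = True and propagate.
  then v5 is forced to True.
Branch on v3: take v3 = True.
For the remaining variables, v4 = False, v6 = True works.
Every clause has at least one true literal under this assignment.
So v1=False, v2=True, v3=True, v4=False, v5=True, v6=True is a satisfying assignment.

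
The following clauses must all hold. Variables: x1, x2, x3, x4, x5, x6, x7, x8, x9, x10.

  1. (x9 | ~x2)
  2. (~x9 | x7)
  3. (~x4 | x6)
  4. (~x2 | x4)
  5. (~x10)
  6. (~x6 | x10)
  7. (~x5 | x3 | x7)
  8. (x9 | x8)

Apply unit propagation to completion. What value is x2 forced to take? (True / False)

Unit clause (~x10) sets x10 = False.
(~x6 | x10) with x10 = False leaves only ~x6, so x6 = False.
(~x4 | x6): since x6 = False, the clause reduces to (~x4). x4 = False.
From (~x2 | x4) and x4 = False: x2 = False.

False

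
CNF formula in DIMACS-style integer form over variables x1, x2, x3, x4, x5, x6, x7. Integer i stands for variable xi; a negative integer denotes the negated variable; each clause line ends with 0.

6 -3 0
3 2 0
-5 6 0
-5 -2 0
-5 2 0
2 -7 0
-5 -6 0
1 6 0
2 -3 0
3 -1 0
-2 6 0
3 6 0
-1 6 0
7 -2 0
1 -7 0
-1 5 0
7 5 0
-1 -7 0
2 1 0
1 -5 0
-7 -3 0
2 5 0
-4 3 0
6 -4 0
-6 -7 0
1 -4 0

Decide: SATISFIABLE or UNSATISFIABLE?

UNSATISFIABLE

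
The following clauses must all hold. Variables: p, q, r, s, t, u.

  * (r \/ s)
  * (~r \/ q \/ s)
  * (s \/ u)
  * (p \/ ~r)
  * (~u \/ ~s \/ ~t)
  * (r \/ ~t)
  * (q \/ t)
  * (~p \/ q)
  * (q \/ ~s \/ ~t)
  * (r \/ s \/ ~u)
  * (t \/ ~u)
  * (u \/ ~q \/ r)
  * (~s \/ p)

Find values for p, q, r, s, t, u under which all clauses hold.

Branch on p: take p = True.
  then q is forced to True.
The remaining clauses are satisfied by r = True, s = True, t = False, u = False.

p = True, q = True, r = True, s = True, t = False, u = False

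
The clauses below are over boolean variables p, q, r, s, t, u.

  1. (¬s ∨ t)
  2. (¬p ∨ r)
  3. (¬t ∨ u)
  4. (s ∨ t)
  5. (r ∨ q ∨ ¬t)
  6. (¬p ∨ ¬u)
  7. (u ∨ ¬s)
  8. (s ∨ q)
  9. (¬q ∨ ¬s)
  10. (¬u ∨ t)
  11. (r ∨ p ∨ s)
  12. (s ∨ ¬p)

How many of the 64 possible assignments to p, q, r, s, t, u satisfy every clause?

The models are:
  p=F q=F r=T s=T t=T u=T
  p=F q=T r=T s=F t=T u=T
That's 2 in total.

2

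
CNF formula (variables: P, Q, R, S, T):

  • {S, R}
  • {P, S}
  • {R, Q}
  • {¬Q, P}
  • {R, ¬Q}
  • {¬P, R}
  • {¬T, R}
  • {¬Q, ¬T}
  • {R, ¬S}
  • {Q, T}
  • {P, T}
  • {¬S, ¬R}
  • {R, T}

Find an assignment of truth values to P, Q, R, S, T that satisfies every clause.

P = True, Q = True, R = True, S = False, T = False

Branch on P: take P = True.
  then R is forced to True.
  then S is forced to False.
Try Q = True.
  then T is forced to False.
Every clause has at least one true literal under this assignment.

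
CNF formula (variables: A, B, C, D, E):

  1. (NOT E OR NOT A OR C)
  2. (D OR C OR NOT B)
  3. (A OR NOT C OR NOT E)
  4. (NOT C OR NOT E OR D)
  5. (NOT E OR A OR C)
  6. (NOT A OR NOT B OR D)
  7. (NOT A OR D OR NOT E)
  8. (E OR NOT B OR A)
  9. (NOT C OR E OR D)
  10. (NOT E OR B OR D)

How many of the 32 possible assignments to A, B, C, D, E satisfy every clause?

Case analysis on E and A:
  E=T, A=T: remaining (B,C,D) ∈ {(F,T,T); (T,T,T)} — 2.
  E=T, A=F: a clause becomes empty — 0.
  E=F, A=T: 5 of the 8 assignments to (B,C,D) work.
  E=F, A=F: remaining (B,C,D) ∈ {(F,F,F); (F,F,T); (F,T,T)} — 3.
Total: 2 + 0 + 5 + 3 = 10.

10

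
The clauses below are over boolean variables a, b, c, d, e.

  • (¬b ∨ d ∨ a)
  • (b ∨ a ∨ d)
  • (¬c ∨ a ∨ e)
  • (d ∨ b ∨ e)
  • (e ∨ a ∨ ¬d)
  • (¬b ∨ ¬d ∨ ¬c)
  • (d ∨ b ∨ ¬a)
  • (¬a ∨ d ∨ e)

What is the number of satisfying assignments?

11

Split on d, then a.
  d=1, a=1: e free; 3 ways for (b,c) × 2^1 = 6.
  d=1, a=0: remaining (b,c,e) ∈ {(0,0,1); (0,1,1); (1,0,1)} — 3.
  d=0, a=1: remaining (b,c,e) ∈ {(1,0,1); (1,1,1)} — 2.
  d=0, a=0: a clause becomes empty — 0.
Total: 6 + 3 + 2 + 0 = 11.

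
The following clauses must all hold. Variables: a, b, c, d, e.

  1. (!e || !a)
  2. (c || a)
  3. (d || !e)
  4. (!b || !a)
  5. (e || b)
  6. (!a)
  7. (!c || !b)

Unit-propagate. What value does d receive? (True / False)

True

Unit clause (!a) sets a = False.
In (c || a), a is now false; c must hold, so c = True.
In (!b || !c), !c is now false; !b must hold, so b = False.
(b || e) with b = False leaves only e, so e = True.
From (d || !e) and e = True: d = True.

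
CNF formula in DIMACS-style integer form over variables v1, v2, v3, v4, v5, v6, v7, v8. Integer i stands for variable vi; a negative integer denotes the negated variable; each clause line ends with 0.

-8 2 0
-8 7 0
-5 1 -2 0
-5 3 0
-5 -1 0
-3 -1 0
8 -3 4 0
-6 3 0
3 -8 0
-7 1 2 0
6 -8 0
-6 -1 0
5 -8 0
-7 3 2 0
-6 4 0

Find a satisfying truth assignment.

v1=F, v2=F, v3=T, v4=T, v5=F, v6=T, v7=F, v8=F

Check each clause:
  1. (v2 || !v8) — !v8 is true.
  2. (v7 || !v8) — !v8 is true.
  3. (v1 || !v5 || !v2) — !v5 is true.
  4. (v3 || !v5) — v3 is true.
  5. (!v1 || !v5) — !v5 is true.
  6. (!v3 || !v1) — !v1 is true.
  7. (v4 || v8 || !v3) — v4 is true.
  8. (!v6 || v3) — v3 is true.
  9. (v3 || !v8) — !v8 is true.
  10. (v1 || v2 || !v7) — !v7 is true.
  11. (v6 || !v8) — !v8 is true.
  12. (!v6 || !v1) — !v1 is true.
  13. (v5 || !v8) — !v8 is true.
  14. (!v7 || v2 || v3) — !v7 is true.
  15. (v4 || !v6) — v4 is true.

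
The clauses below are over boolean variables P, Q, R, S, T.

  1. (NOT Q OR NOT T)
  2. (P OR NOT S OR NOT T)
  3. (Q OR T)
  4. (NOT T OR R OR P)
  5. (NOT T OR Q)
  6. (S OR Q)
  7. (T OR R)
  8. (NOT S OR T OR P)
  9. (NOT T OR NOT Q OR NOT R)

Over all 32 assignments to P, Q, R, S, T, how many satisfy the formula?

3

The models are:
  P=0 Q=1 R=1 S=0 T=0
  P=1 Q=1 R=1 S=0 T=0
  P=1 Q=1 R=1 S=1 T=0
Count: 3.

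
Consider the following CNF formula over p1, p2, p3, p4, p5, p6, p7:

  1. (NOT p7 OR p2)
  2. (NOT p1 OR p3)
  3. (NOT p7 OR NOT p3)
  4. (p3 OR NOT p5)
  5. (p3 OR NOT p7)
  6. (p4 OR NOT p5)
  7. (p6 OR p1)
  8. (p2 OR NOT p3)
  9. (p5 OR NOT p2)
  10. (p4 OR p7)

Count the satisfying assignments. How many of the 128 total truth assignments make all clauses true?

Satisfying assignments:
  p1=0 p2=0 p3=0 p4=1 p5=0 p6=1 p7=0
  p1=0 p2=1 p3=1 p4=1 p5=1 p6=1 p7=0
  p1=1 p2=1 p3=1 p4=1 p5=1 p6=0 p7=0
  p1=1 p2=1 p3=1 p4=1 p5=1 p6=1 p7=0
That's 4 in total.

4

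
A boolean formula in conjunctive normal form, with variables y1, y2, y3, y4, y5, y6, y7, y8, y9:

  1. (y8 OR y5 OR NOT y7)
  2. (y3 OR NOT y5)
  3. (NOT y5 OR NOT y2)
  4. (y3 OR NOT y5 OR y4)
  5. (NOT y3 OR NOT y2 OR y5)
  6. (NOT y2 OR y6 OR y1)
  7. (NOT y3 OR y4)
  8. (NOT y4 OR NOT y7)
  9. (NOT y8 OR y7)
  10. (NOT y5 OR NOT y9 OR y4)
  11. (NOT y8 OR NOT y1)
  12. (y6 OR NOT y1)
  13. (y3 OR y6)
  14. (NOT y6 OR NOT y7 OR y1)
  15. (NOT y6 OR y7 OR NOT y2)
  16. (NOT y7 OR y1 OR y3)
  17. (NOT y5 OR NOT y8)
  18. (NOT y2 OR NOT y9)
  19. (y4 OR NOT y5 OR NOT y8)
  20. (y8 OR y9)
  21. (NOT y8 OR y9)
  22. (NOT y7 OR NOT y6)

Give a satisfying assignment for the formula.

y1=F, y2=F, y3=F, y4=F, y5=F, y6=T, y7=F, y8=F, y9=T

y2 occurs only negated in the remaining clauses — set y2 = False.
Try y1 = False.
Try y3 = False.
  then y5 is forced to False.
  then y6 is forced to True.
  then y7 is forced to False.
  then y8 is forced to False.
  then y9 is forced to True.
y4 is now unconstrained; take y4 = False.
Every clause has at least one true literal under this assignment.
Check each clause:
  1. (y8 OR NOT y7 OR y5) — NOT y7 is true.
  2. (NOT y5 OR y3) — NOT y5 is true.
  3. (NOT y2 OR NOT y5) — NOT y5 is true.
  4. (NOT y5 OR y4 OR y3) — NOT y5 is true.
  5. (NOT y3 OR y5 OR NOT y2) — NOT y3 is true.
  6. (y1 OR y6 OR NOT y2) — NOT y2 is true.
  7. (NOT y3 OR y4) — NOT y3 is true.
  8. (NOT y7 OR NOT y4) — NOT y7 is true.
  9. (y7 OR NOT y8) — NOT y8 is true.
  10. (y4 OR NOT y9 OR NOT y5) — NOT y5 is true.
  11. (NOT y1 OR NOT y8) — NOT y8 is true.
  12. (NOT y1 OR y6) — NOT y1 is true.
  13. (y3 OR y6) — y6 is true.
  14. (NOT y6 OR y1 OR NOT y7) — NOT y7 is true.
  15. (NOT y2 OR NOT y6 OR y7) — NOT y2 is true.
  16. (y3 OR NOT y7 OR y1) — NOT y7 is true.
  17. (NOT y8 OR NOT y5) — NOT y8 is true.
  18. (NOT y9 OR NOT y2) — NOT y2 is true.
  19. (NOT y8 OR NOT y5 OR y4) — NOT y8 is true.
  20. (y9 OR y8) — y9 is true.
  21. (y9 OR NOT y8) — NOT y8 is true.
  22. (NOT y7 OR NOT y6) — NOT y7 is true.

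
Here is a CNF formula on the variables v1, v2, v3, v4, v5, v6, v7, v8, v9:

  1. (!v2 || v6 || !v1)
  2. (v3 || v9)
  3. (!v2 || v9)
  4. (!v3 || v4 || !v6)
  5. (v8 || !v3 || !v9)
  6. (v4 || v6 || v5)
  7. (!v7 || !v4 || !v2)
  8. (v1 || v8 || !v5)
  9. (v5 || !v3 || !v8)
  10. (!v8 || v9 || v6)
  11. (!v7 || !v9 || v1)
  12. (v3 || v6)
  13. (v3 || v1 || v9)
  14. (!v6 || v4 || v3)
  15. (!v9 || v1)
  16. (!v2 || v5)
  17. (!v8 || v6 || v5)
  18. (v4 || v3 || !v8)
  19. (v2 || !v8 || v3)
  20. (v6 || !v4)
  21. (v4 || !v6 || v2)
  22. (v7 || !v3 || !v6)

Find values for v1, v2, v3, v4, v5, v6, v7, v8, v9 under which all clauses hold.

v1 = True  v2 = False  v3 = True  v4 = False  v5 = True  v6 = False  v7 = False  v8 = True  v9 = True

Check each clause:
  1. (v6 || !v2 || !v1) — !v2 is true.
  2. (v9 || v3) — v9 is true.
  3. (v9 || !v2) — v9 is true.
  4. (!v3 || !v6 || v4) — !v6 is true.
  5. (!v9 || v8 || !v3) — v8 is true.
  6. (v6 || v4 || v5) — v5 is true.
  7. (!v7 || !v2 || !v4) — !v7 is true.
  8. (v1 || v8 || !v5) — v8 is true.
  9. (!v3 || !v8 || v5) — v5 is true.
  10. (v6 || v9 || !v8) — v9 is true.
  11. (!v7 || v1 || !v9) — !v7 is true.
  12. (v3 || v6) — v3 is true.
  13. (v9 || v1 || v3) — v9 is true.
  14. (v3 || v4 || !v6) — !v6 is true.
  15. (v1 || !v9) — v1 is true.
  16. (v5 || !v2) — v5 is true.
  17. (v6 || !v8 || v5) — v5 is true.
  18. (v3 || !v8 || v4) — v3 is true.
  19. (v3 || v2 || !v8) — v3 is true.
  20. (!v4 || v6) — !v4 is true.
  21. (v4 || !v6 || v2) — !v6 is true.
  22. (v7 || !v3 || !v6) — !v6 is true.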